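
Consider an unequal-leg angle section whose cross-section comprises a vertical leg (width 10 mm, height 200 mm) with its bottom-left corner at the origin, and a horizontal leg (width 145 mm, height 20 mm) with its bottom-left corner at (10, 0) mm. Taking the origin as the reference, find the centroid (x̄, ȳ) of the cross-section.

Part | A | x̄ᵢ | ȳᵢ | A·x̄ᵢ | A·ȳᵢ
vertical leg | 2000.00 | 5.00 | 100.00 | 10000.00 | 200000.00
horizontal leg | 2900.00 | 82.50 | 10.00 | 239250.00 | 29000.00
Σ | 4900.00 |  |  | 249250.00 | 229000.00
x̄ = 249250.00 / 4900.00 = 50.87 mm
ȳ = 229000.00 / 4900.00 = 46.73 mm

x̄ = 50.87 mm, ȳ = 46.73 mm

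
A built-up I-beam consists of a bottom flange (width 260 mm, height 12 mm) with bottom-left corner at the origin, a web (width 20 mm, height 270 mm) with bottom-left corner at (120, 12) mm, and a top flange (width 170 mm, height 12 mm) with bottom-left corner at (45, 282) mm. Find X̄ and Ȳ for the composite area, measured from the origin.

X̄ = 130.00 mm, Ȳ = 132.58 mm

Part | A | x̄ᵢ | ȳᵢ | A·x̄ᵢ | A·ȳᵢ
bottom flange | 3120.00 | 130.00 | 6.00 | 405600.00 | 18720.00
web | 5400.00 | 130.00 | 147.00 | 702000.00 | 793800.00
top flange | 2040.00 | 130.00 | 288.00 | 265200.00 | 587520.00
Σ | 10560.00 |  |  | 1372800.00 | 1400040.00
X̄ = 1372800.00 / 10560.00 = 130.00 mm
Ȳ = 1400040.00 / 10560.00 = 132.58 mm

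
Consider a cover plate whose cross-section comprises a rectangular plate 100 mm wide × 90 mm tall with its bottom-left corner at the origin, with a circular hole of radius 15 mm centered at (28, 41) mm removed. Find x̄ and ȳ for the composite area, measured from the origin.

x̄ = 51.88 mm, ȳ = 45.34 mm

plate: A = 100 × 90 = 9000.00, centroid at (50.00, 45.00).
hole: A = −π·15² = -706.86, centroid at (28.00, 41.00).
ΣA = 8293.14 mm²
ΣAx̄ = (9000.00)(50.00) + (-706.86)(28.00) = 430207.97 mm³
ΣAȳ = (9000.00)(45.00) + (-706.86)(41.00) = 376018.81 mm³
x̄ = 430207.97 / 8293.14 = 51.88 mm
ȳ = 376018.81 / 8293.14 = 45.34 mm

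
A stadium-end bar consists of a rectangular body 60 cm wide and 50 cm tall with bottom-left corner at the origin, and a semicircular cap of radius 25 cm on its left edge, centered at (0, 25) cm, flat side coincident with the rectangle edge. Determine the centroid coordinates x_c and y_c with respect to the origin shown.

x_c = 19.99 cm, y_c = 25.00 cm

Part | A | x̄ᵢ | ȳᵢ | A·x̄ᵢ | A·ȳᵢ
rectangular body | 3000.00 | 30.00 | 25.00 | 90000.00 | 75000.00
semicircular end | 981.75 | -10.61 | 25.00 | -10416.67 | 24543.69
Σ | 3981.75 |  |  | 79583.33 | 99543.69
x_c = 79583.33 / 3981.75 = 19.99 cm
y_c = 99543.69 / 3981.75 = 25.00 cm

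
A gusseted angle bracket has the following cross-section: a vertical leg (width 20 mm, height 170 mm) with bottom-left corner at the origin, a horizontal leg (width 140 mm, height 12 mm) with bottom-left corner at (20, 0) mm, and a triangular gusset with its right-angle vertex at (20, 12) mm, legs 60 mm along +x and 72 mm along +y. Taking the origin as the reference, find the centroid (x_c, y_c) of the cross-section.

x_c = 37.51 mm, y_c = 52.05 mm

Part | A | x̄ᵢ | ȳᵢ | A·x̄ᵢ | A·ȳᵢ
vertical leg | 3400.00 | 10.00 | 85.00 | 34000.00 | 289000.00
horizontal leg | 1680.00 | 90.00 | 6.00 | 151200.00 | 10080.00
gusset | 2160.00 | 40.00 | 36.00 | 86400.00 | 77760.00
Σ | 7240.00 |  |  | 271600.00 | 376840.00
x_c = 271600.00 / 7240.00 = 37.51 mm
y_c = 376840.00 / 7240.00 = 52.05 mm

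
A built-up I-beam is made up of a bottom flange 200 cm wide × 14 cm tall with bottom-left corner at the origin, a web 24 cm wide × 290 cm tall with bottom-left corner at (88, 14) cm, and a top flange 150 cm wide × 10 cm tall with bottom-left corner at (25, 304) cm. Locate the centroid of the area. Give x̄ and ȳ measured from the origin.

x̄ = 100.00 cm, ȳ = 141.18 cm

bottom flange: A = 200 × 14 = 2800.00, centroid at (100.00, 7.00).
web: A = 24 × 290 = 6960.00, centroid at (100.00, 159.00).
top flange: A = 150 × 10 = 1500.00, centroid at (100.00, 309.00).
ΣA = 11260.00 cm², ΣAx̄ = 1126000.00 cm³, ΣAȳ = 1589740.00 cm³.
x̄ = 1126000.00/11260.00 = 100.00 cm; ȳ = 1589740.00/11260.00 = 141.18 cm.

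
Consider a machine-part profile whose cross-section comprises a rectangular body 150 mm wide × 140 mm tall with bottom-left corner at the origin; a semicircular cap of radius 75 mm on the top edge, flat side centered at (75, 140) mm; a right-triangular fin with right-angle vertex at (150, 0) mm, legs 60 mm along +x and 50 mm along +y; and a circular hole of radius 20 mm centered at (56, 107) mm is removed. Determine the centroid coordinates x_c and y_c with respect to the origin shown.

x_c = 80.53 mm, y_c = 95.71 mm

rectangular body: A = 150 × 140 = 21000.00, centroid at (75.00, 70.00).
semicircular top: A = ½π·75² = 8835.73, centroid at (75.00, 171.83).
triangular fin: A = ½·60·50 = 1500.00, centroid at (170.00, 16.67).
hole: A = −π·20² = -1256.64, centroid at (56.00, 107.00).
ΣA = 30079.09 mm², ΣAx_c = 2422308.02 mm³, ΣAy_c = 2878791.94 mm³.
x_c = 2422308.02/30079.09 = 80.53 mm; y_c = 2878791.94/30079.09 = 95.71 mm.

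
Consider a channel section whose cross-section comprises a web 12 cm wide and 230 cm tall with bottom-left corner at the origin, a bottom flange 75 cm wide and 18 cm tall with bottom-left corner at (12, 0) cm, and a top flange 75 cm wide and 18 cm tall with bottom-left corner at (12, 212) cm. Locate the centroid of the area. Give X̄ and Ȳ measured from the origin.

X̄ = 27.51 cm, Ȳ = 115.00 cm

web: A = 12 × 230 = 2760.00, centroid at (6.00, 115.00).
bottom flange: A = 75 × 18 = 1350.00, centroid at (49.50, 9.00).
top flange: A = 75 × 18 = 1350.00, centroid at (49.50, 221.00).
ΣA = 5460.00 cm², ΣAX̄ = 150210.00 cm³, ΣAȲ = 627900.00 cm³.
X̄ = 150210.00/5460.00 = 27.51 cm; Ȳ = 627900.00/5460.00 = 115.00 cm.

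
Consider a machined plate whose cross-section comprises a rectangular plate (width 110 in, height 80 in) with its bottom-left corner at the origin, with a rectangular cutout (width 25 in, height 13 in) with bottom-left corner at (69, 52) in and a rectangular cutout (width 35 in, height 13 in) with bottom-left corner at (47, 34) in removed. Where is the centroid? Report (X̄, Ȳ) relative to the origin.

X̄ = 53.39 in, Ȳ = 39.22 in

plate: A = 110 × 80 = 8800.00, centroid at (55.00, 40.00).
hole 1: A = −(25 × 13) = -325.00, centroid at (81.50, 58.50).
hole 2: A = −(35 × 13) = -455.00, centroid at (64.50, 40.50).
ΣA = 8020.00 in²
ΣAX̄ = (8800.00)(55.00) + (-325.00)(81.50) + (-455.00)(64.50) = 428165.00 in³
ΣAȲ = (8800.00)(40.00) + (-325.00)(58.50) + (-455.00)(40.50) = 314560.00 in³
X̄ = 428165.00 / 8020.00 = 53.39 in
Ȳ = 314560.00 / 8020.00 = 39.22 in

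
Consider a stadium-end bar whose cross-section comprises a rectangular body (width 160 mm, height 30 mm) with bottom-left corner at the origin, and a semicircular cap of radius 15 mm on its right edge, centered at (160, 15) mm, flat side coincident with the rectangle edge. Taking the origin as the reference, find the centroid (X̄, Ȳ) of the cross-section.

X̄ = 85.92 mm, Ȳ = 15.00 mm

Part | A | x̄ᵢ | ȳᵢ | A·x̄ᵢ | A·ȳᵢ
rectangular body | 4800.00 | 80.00 | 15.00 | 384000.00 | 72000.00
semicircular end | 353.43 | 166.37 | 15.00 | 58798.67 | 5301.44
Σ | 5153.43 |  |  | 442798.67 | 77301.44
X̄ = 442798.67 / 5153.43 = 85.92 mm
Ȳ = 77301.44 / 5153.43 = 15.00 mm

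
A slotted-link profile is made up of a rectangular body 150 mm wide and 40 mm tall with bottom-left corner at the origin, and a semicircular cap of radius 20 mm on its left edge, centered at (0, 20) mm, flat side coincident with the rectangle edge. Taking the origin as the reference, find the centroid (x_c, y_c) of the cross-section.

Part | A | x̄ᵢ | ȳᵢ | A·x̄ᵢ | A·ȳᵢ
rectangular body | 6000.00 | 75.00 | 20.00 | 450000.00 | 120000.00
semicircular end | 628.32 | -8.49 | 20.00 | -5333.33 | 12566.37
Σ | 6628.32 |  |  | 444666.67 | 132566.37
x_c = 444666.67 / 6628.32 = 67.09 mm
y_c = 132566.37 / 6628.32 = 20.00 mm

x_c = 67.09 mm, y_c = 20.00 mm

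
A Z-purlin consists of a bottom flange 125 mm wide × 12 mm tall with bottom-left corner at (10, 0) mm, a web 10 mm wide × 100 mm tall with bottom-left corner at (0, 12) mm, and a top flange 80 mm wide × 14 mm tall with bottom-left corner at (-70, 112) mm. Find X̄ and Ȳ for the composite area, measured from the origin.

bottom flange: A = 125 × 12 = 1500.00, centroid at (72.50, 6.00).
web: A = 10 × 100 = 1000.00, centroid at (5.00, 62.00).
top flange: A = 80 × 14 = 1120.00, centroid at (-30.00, 119.00).
ΣA = 3620.00 mm²
ΣAX̄ = (1500.00)(72.50) + (1000.00)(5.00) + (1120.00)(-30.00) = 80150.00 mm³
ΣAȲ = (1500.00)(6.00) + (1000.00)(62.00) + (1120.00)(119.00) = 204280.00 mm³
X̄ = 80150.00 / 3620.00 = 22.14 mm
Ȳ = 204280.00 / 3620.00 = 56.43 mm

X̄ = 22.14 mm, Ȳ = 56.43 mm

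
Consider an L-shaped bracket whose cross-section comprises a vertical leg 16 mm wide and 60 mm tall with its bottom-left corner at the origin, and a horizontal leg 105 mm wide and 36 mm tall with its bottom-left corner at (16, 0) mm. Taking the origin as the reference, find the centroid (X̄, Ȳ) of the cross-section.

X̄ = 56.25 mm, Ȳ = 20.43 mm

Part | A | x̄ᵢ | ȳᵢ | A·x̄ᵢ | A·ȳᵢ
vertical leg | 960.00 | 8.00 | 30.00 | 7680.00 | 28800.00
horizontal leg | 3780.00 | 68.50 | 18.00 | 258930.00 | 68040.00
Σ | 4740.00 |  |  | 266610.00 | 96840.00
X̄ = 266610.00 / 4740.00 = 56.25 mm
Ȳ = 96840.00 / 4740.00 = 20.43 mm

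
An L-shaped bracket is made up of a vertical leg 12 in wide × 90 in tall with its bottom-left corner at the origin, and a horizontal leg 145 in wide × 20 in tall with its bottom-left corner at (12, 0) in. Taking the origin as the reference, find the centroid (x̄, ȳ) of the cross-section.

x̄ = 63.20 in, ȳ = 19.50 in

Part | A | x̄ᵢ | ȳᵢ | A·x̄ᵢ | A·ȳᵢ
vertical leg | 1080.00 | 6.00 | 45.00 | 6480.00 | 48600.00
horizontal leg | 2900.00 | 84.50 | 10.00 | 245050.00 | 29000.00
Σ | 3980.00 |  |  | 251530.00 | 77600.00
x̄ = 251530.00 / 3980.00 = 63.20 in
ȳ = 77600.00 / 3980.00 = 19.50 in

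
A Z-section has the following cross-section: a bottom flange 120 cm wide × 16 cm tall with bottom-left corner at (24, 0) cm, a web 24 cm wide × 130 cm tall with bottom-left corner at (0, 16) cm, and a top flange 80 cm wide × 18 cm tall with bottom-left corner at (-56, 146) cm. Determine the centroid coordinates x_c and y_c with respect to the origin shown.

bottom flange: A = 120 × 16 = 1920.00, centroid at (84.00, 8.00).
web: A = 24 × 130 = 3120.00, centroid at (12.00, 81.00).
top flange: A = 80 × 18 = 1440.00, centroid at (-16.00, 155.00).
ΣA = 6480.00 cm², ΣAx_c = 175680.00 cm³, ΣAy_c = 491280.00 cm³.
x_c = 175680.00/6480.00 = 27.11 cm; y_c = 491280.00/6480.00 = 75.81 cm.

x_c = 27.11 cm, y_c = 75.81 cm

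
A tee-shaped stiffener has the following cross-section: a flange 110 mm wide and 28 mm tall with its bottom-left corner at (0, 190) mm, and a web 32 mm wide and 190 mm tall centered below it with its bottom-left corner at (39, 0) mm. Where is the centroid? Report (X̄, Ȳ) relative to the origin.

X̄ = 55.00 mm, Ȳ = 131.65 mm

web: A = 32 × 190 = 6080.00, centroid at (55.00, 95.00).
flange: A = 110 × 28 = 3080.00, centroid at (55.00, 204.00).
ΣA = 9160.00 mm²
ΣAX̄ = (6080.00)(55.00) + (3080.00)(55.00) = 503800.00 mm³
ΣAȲ = (6080.00)(95.00) + (3080.00)(204.00) = 1205920.00 mm³
X̄ = 503800.00 / 9160.00 = 55.00 mm
Ȳ = 1205920.00 / 9160.00 = 131.65 mm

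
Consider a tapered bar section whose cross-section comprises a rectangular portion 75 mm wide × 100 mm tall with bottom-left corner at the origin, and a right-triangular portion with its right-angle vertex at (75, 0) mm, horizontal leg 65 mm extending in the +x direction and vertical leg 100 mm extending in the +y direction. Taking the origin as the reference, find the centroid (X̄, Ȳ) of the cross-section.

rectangular portion: A = 75 × 100 = 7500.00, centroid at (37.50, 50.00).
triangular portion: A = ½·65·100 = 3250.00, centroid at (96.67, 33.33).
ΣA = 10750.00 mm²
ΣAX̄ = (7500.00)(37.50) + (3250.00)(96.67) = 595416.67 mm³
ΣAȲ = (7500.00)(50.00) + (3250.00)(33.33) = 483333.33 mm³
X̄ = 595416.67 / 10750.00 = 55.39 mm
Ȳ = 483333.33 / 10750.00 = 44.96 mm

X̄ = 55.39 mm, Ȳ = 44.96 mm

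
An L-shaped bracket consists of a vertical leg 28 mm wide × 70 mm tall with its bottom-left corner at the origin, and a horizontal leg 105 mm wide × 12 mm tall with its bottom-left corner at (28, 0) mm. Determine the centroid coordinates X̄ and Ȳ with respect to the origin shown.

vertical leg: A = 28 × 70 = 1960.00, centroid at (14.00, 35.00).
horizontal leg: A = 105 × 12 = 1260.00, centroid at (80.50, 6.00).
ΣA = 3220.00 mm², ΣAX̄ = 128870.00 mm³, ΣAȲ = 76160.00 mm³.
X̄ = 128870.00/3220.00 = 40.02 mm; Ȳ = 76160.00/3220.00 = 23.65 mm.

X̄ = 40.02 mm, Ȳ = 23.65 mm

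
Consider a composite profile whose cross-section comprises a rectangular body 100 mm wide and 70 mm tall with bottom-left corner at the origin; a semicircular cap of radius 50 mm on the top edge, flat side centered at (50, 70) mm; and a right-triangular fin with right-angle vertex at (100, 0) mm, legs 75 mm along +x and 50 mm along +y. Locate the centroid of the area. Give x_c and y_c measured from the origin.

Part | A | x̄ᵢ | ȳᵢ | A·x̄ᵢ | A·ȳᵢ
rectangular body | 7000.00 | 50.00 | 35.00 | 350000.00 | 245000.00
semicircular top | 3926.99 | 50.00 | 91.22 | 196349.54 | 358222.69
triangular fin | 1875.00 | 125.00 | 16.67 | 234375.00 | 31250.00
Σ | 12801.99 |  |  | 780724.54 | 634472.69
x_c = 780724.54 / 12801.99 = 60.98 mm
y_c = 634472.69 / 12801.99 = 49.56 mm

x_c = 60.98 mm, y_c = 49.56 mm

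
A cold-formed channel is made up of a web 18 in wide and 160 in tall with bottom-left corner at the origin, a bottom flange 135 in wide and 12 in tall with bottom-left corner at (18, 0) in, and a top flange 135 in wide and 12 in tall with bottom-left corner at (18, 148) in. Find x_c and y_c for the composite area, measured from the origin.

web: A = 18 × 160 = 2880.00, centroid at (9.00, 80.00).
bottom flange: A = 135 × 12 = 1620.00, centroid at (85.50, 6.00).
top flange: A = 135 × 12 = 1620.00, centroid at (85.50, 154.00).
ΣA = 6120.00 in², ΣAx_c = 302940.00 in³, ΣAy_c = 489600.00 in³.
x_c = 302940.00/6120.00 = 49.50 in; y_c = 489600.00/6120.00 = 80.00 in.

x_c = 49.50 in, y_c = 80.00 in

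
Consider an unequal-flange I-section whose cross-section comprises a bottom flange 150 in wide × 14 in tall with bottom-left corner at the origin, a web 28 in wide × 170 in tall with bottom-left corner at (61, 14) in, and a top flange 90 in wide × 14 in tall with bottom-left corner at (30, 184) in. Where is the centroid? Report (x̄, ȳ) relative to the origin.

Part | A | x̄ᵢ | ȳᵢ | A·x̄ᵢ | A·ȳᵢ
bottom flange | 2100.00 | 75.00 | 7.00 | 157500.00 | 14700.00
web | 4760.00 | 75.00 | 99.00 | 357000.00 | 471240.00
top flange | 1260.00 | 75.00 | 191.00 | 94500.00 | 240660.00
Σ | 8120.00 |  |  | 609000.00 | 726600.00
x̄ = 609000.00 / 8120.00 = 75.00 in
ȳ = 726600.00 / 8120.00 = 89.48 in

x̄ = 75.00 in, ȳ = 89.48 in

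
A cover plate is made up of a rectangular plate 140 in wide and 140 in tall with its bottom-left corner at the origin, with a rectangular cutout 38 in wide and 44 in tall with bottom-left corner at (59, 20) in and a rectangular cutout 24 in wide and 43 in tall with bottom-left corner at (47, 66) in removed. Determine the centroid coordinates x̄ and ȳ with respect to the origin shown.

Part | A | x̄ᵢ | ȳᵢ | A·x̄ᵢ | A·ȳᵢ
plate | 19600.00 | 70.00 | 70.00 | 1372000.00 | 1372000.00
hole 1 | -1672.00 | 78.00 | 42.00 | -130416.00 | -70224.00
hole 2 | -1032.00 | 59.00 | 87.50 | -60888.00 | -90300.00
Σ | 16896.00 |  |  | 1180696.00 | 1211476.00
x̄ = 1180696.00 / 16896.00 = 69.88 in
ȳ = 1211476.00 / 16896.00 = 71.70 in

x̄ = 69.88 in, ȳ = 71.70 in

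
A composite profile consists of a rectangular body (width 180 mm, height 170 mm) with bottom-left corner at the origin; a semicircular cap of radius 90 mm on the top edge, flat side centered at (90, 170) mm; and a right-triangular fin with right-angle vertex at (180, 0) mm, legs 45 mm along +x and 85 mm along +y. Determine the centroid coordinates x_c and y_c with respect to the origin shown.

x_c = 94.44 mm, y_c = 117.26 mm

rectangular body: A = 180 × 170 = 30600.00, centroid at (90.00, 85.00).
semicircular top: A = ½π·90² = 12723.45, centroid at (90.00, 208.20).
triangular fin: A = ½·45·85 = 1912.50, centroid at (195.00, 28.33).
ΣA = 45235.95 mm²
ΣAx_c = (30600.00)(90.00) + (12723.45)(90.00) + (1912.50)(195.00) = 4272048.02 mm³
ΣAy_c = (30600.00)(85.00) + (12723.45)(208.20) + (1912.50)(28.33) = 5304174.04 mm³
x_c = 4272048.02 / 45235.95 = 94.44 mm
y_c = 5304174.04 / 45235.95 = 117.26 mm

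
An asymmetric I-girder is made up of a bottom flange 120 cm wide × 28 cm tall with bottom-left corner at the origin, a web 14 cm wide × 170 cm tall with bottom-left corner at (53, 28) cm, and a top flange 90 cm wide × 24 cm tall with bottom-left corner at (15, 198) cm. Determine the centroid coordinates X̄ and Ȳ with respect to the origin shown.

bottom flange: A = 120 × 28 = 3360.00, centroid at (60.00, 14.00).
web: A = 14 × 170 = 2380.00, centroid at (60.00, 113.00).
top flange: A = 90 × 24 = 2160.00, centroid at (60.00, 210.00).
ΣA = 7900.00 cm², ΣAX̄ = 474000.00 cm³, ΣAȲ = 769580.00 cm³.
X̄ = 474000.00/7900.00 = 60.00 cm; Ȳ = 769580.00/7900.00 = 97.42 cm.

X̄ = 60.00 cm, Ȳ = 97.42 cm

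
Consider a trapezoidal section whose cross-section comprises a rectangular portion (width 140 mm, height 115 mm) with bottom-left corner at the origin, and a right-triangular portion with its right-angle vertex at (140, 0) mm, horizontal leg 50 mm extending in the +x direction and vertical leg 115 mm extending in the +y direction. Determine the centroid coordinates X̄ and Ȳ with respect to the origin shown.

X̄ = 83.13 mm, Ȳ = 54.60 mm

Part | A | x̄ᵢ | ȳᵢ | A·x̄ᵢ | A·ȳᵢ
rectangular portion | 16100.00 | 70.00 | 57.50 | 1127000.00 | 925750.00
triangular portion | 2875.00 | 156.67 | 38.33 | 450416.67 | 110208.33
Σ | 18975.00 |  |  | 1577416.67 | 1035958.33
X̄ = 1577416.67 / 18975.00 = 83.13 mm
Ȳ = 1035958.33 / 18975.00 = 54.60 mm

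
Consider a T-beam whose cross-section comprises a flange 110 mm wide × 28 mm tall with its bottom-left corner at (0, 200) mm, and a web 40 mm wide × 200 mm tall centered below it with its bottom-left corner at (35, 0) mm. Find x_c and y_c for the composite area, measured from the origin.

x_c = 55.00 mm, y_c = 131.69 mm

web: A = 40 × 200 = 8000.00, centroid at (55.00, 100.00).
flange: A = 110 × 28 = 3080.00, centroid at (55.00, 214.00).
ΣA = 11080.00 mm²
ΣAx_c = (8000.00)(55.00) + (3080.00)(55.00) = 609400.00 mm³
ΣAy_c = (8000.00)(100.00) + (3080.00)(214.00) = 1459120.00 mm³
x_c = 609400.00 / 11080.00 = 55.00 mm
y_c = 1459120.00 / 11080.00 = 131.69 mm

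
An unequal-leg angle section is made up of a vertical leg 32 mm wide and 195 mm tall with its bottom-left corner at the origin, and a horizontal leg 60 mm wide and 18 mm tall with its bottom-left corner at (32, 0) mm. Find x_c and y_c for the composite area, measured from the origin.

x_c = 22.79 mm, y_c = 84.44 mm

Part | A | x̄ᵢ | ȳᵢ | A·x̄ᵢ | A·ȳᵢ
vertical leg | 6240.00 | 16.00 | 97.50 | 99840.00 | 608400.00
horizontal leg | 1080.00 | 62.00 | 9.00 | 66960.00 | 9720.00
Σ | 7320.00 |  |  | 166800.00 | 618120.00
x_c = 166800.00 / 7320.00 = 22.79 mm
y_c = 618120.00 / 7320.00 = 84.44 mm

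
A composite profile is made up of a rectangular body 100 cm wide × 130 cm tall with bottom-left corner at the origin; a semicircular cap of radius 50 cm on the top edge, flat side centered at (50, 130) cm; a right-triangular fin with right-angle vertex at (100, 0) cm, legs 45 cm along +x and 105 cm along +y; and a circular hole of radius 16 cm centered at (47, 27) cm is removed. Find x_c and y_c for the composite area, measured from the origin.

rectangular body: A = 100 × 130 = 13000.00, centroid at (50.00, 65.00).
semicircular top: A = ½π·50² = 3926.99, centroid at (50.00, 151.22).
triangular fin: A = ½·45·105 = 2362.50, centroid at (115.00, 35.00).
hole: A = −π·16² = -804.25, centroid at (47.00, 27.00).
ΣA = 18485.24 cm²
ΣAx_c = (13000.00)(50.00) + (3926.99)(50.00) + (2362.50)(115.00) + (-804.25)(47.00) = 1080237.40 cm³
ΣAy_c = (13000.00)(65.00) + (3926.99)(151.22) + (2362.50)(35.00) + (-804.25)(27.00) = 1499814.95 cm³
x_c = 1080237.40 / 18485.24 = 58.44 cm
y_c = 1499814.95 / 18485.24 = 81.14 cm

x_c = 58.44 cm, y_c = 81.14 cm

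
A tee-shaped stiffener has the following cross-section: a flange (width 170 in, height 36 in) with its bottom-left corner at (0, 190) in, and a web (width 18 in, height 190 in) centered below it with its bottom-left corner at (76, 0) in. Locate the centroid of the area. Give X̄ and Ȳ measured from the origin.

X̄ = 85.00 in, Ȳ = 167.49 in

Part | A | x̄ᵢ | ȳᵢ | A·x̄ᵢ | A·ȳᵢ
web | 3420.00 | 85.00 | 95.00 | 290700.00 | 324900.00
flange | 6120.00 | 85.00 | 208.00 | 520200.00 | 1272960.00
Σ | 9540.00 |  |  | 810900.00 | 1597860.00
X̄ = 810900.00 / 9540.00 = 85.00 in
Ȳ = 1597860.00 / 9540.00 = 167.49 in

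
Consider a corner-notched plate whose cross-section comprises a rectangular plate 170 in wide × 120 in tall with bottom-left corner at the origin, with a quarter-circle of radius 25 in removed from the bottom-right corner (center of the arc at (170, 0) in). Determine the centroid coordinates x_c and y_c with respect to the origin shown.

x_c = 83.17 in, y_c = 61.22 in

plate: A = 170 × 120 = 20400.00, centroid at (85.00, 60.00).
removed quarter-circle: A = −¼π·25² = -490.87, centroid at (159.39, 10.61).
ΣA = 19909.13 in²
ΣAx_c = (20400.00)(85.00) + (-490.87)(159.39) = 1655759.78 in³
ΣAy_c = (20400.00)(60.00) + (-490.87)(10.61) = 1218791.67 in³
x_c = 1655759.78 / 19909.13 = 83.17 in
y_c = 1218791.67 / 19909.13 = 61.22 in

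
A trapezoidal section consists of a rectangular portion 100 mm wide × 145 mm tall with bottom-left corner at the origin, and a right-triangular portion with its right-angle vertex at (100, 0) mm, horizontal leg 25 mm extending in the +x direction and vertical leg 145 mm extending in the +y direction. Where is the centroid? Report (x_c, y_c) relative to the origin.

rectangular portion: A = 100 × 145 = 14500.00, centroid at (50.00, 72.50).
triangular portion: A = ½·25·145 = 1812.50, centroid at (108.33, 48.33).
ΣA = 16312.50 mm²
ΣAx_c = (14500.00)(50.00) + (1812.50)(108.33) = 921354.17 mm³
ΣAy_c = (14500.00)(72.50) + (1812.50)(48.33) = 1138854.17 mm³
x_c = 921354.17 / 16312.50 = 56.48 mm
y_c = 1138854.17 / 16312.50 = 69.81 mm

x_c = 56.48 mm, y_c = 69.81 mm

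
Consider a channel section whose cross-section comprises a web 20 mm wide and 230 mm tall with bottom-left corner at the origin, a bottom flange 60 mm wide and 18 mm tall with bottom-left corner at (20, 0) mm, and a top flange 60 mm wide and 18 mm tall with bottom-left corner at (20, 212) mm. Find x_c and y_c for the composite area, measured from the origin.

web: A = 20 × 230 = 4600.00, centroid at (10.00, 115.00).
bottom flange: A = 60 × 18 = 1080.00, centroid at (50.00, 9.00).
top flange: A = 60 × 18 = 1080.00, centroid at (50.00, 221.00).
ΣA = 6760.00 mm², ΣAx_c = 154000.00 mm³, ΣAy_c = 777400.00 mm³.
x_c = 154000.00/6760.00 = 22.78 mm; y_c = 777400.00/6760.00 = 115.00 mm.

x_c = 22.78 mm, y_c = 115.00 mm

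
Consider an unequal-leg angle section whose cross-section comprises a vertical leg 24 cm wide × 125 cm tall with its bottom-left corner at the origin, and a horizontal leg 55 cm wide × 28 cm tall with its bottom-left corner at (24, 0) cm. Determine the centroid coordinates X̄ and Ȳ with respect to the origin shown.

X̄ = 25.40 cm, Ȳ = 46.05 cm

Part | A | x̄ᵢ | ȳᵢ | A·x̄ᵢ | A·ȳᵢ
vertical leg | 3000.00 | 12.00 | 62.50 | 36000.00 | 187500.00
horizontal leg | 1540.00 | 51.50 | 14.00 | 79310.00 | 21560.00
Σ | 4540.00 |  |  | 115310.00 | 209060.00
X̄ = 115310.00 / 4540.00 = 25.40 cm
Ȳ = 209060.00 / 4540.00 = 46.05 cm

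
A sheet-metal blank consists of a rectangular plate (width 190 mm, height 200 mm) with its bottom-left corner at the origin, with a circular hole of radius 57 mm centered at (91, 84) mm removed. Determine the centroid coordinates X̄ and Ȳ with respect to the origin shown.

plate: A = 190 × 200 = 38000.00, centroid at (95.00, 100.00).
hole: A = −π·57² = -10207.03, centroid at (91.00, 84.00).
ΣA = 27792.97 mm²
ΣAX̄ = (38000.00)(95.00) + (-10207.03)(91.00) = 2681159.86 mm³
ΣAȲ = (38000.00)(100.00) + (-10207.03)(84.00) = 2942609.10 mm³
X̄ = 2681159.86 / 27792.97 = 96.47 mm
Ȳ = 2942609.10 / 27792.97 = 105.88 mm

X̄ = 96.47 mm, Ȳ = 105.88 mm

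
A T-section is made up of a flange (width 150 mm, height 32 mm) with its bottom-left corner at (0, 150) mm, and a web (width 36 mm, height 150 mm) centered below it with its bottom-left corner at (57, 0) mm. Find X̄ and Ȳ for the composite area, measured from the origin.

X̄ = 75.00 mm, Ȳ = 117.82 mm

Part | A | x̄ᵢ | ȳᵢ | A·x̄ᵢ | A·ȳᵢ
web | 5400.00 | 75.00 | 75.00 | 405000.00 | 405000.00
flange | 4800.00 | 75.00 | 166.00 | 360000.00 | 796800.00
Σ | 10200.00 |  |  | 765000.00 | 1201800.00
X̄ = 765000.00 / 10200.00 = 75.00 mm
Ȳ = 1201800.00 / 10200.00 = 117.82 mm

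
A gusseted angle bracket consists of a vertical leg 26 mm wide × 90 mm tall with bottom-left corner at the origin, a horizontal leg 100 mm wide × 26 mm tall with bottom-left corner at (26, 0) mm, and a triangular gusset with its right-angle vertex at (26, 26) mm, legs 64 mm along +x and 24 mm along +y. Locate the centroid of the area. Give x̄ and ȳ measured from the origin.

x̄ = 46.32 mm, ȳ = 28.94 mm

vertical leg: A = 26 × 90 = 2340.00, centroid at (13.00, 45.00).
horizontal leg: A = 100 × 26 = 2600.00, centroid at (76.00, 13.00).
gusset: A = ½·64·24 = 768.00, centroid at (47.33, 34.00).
ΣA = 5708.00 mm²
ΣAx̄ = (2340.00)(13.00) + (2600.00)(76.00) + (768.00)(47.33) = 264372.00 mm³
ΣAȳ = (2340.00)(45.00) + (2600.00)(13.00) + (768.00)(34.00) = 165212.00 mm³
x̄ = 264372.00 / 5708.00 = 46.32 mm
ȳ = 165212.00 / 5708.00 = 28.94 mm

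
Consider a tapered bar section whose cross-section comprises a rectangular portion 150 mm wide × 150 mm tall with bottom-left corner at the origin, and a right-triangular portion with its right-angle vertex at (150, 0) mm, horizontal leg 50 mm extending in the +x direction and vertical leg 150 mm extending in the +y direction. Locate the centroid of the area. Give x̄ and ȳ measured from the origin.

rectangular portion: A = 150 × 150 = 22500.00, centroid at (75.00, 75.00).
triangular portion: A = ½·50·150 = 3750.00, centroid at (166.67, 50.00).
ΣA = 26250.00 mm², ΣAx̄ = 2312500.00 mm³, ΣAȳ = 1875000.00 mm³.
x̄ = 2312500.00/26250.00 = 88.10 mm; ȳ = 1875000.00/26250.00 = 71.43 mm.

x̄ = 88.10 mm, ȳ = 71.43 mm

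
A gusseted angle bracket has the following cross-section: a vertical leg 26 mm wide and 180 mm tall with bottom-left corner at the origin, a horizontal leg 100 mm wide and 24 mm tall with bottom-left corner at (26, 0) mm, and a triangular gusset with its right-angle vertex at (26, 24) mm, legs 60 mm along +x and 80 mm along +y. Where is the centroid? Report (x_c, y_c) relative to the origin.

Part | A | x̄ᵢ | ȳᵢ | A·x̄ᵢ | A·ȳᵢ
vertical leg | 4680.00 | 13.00 | 90.00 | 60840.00 | 421200.00
horizontal leg | 2400.00 | 76.00 | 12.00 | 182400.00 | 28800.00
gusset | 2400.00 | 46.00 | 50.67 | 110400.00 | 121600.00
Σ | 9480.00 |  |  | 353640.00 | 571600.00
x_c = 353640.00 / 9480.00 = 37.30 mm
y_c = 571600.00 / 9480.00 = 60.30 mm

x_c = 37.30 mm, y_c = 60.30 mm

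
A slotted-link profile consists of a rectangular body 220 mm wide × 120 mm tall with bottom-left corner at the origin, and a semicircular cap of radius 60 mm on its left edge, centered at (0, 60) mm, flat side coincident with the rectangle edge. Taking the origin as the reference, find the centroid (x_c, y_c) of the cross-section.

x_c = 86.10 mm, y_c = 60.00 mm

rectangular body: A = 220 × 120 = 26400.00, centroid at (110.00, 60.00).
semicircular end: A = ½π·60² = 5654.87, centroid at (-25.46, 60.00).
ΣA = 32054.87 mm²
ΣAx_c = (26400.00)(110.00) + (5654.87)(-25.46) = 2760000.00 mm³
ΣAy_c = (26400.00)(60.00) + (5654.87)(60.00) = 1923292.01 mm³
x_c = 2760000.00 / 32054.87 = 86.10 mm
y_c = 1923292.01 / 32054.87 = 60.00 mm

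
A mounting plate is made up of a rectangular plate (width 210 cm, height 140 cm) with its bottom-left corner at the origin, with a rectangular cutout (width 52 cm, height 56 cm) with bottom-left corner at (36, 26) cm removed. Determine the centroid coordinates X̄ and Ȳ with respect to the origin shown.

plate: A = 210 × 140 = 29400.00, centroid at (105.00, 70.00).
hole: A = −(52 × 56) = -2912.00, centroid at (62.00, 54.00).
ΣA = 26488.00 cm², ΣAX̄ = 2906456.00 cm³, ΣAȲ = 1900752.00 cm³.
X̄ = 2906456.00/26488.00 = 109.73 cm; Ȳ = 1900752.00/26488.00 = 71.76 cm.

X̄ = 109.73 cm, Ȳ = 71.76 cm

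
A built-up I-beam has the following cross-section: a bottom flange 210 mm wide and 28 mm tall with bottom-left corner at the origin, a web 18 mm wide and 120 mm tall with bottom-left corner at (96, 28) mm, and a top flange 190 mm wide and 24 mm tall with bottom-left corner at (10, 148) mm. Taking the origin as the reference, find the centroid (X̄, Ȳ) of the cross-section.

X̄ = 105.00 mm, Ȳ = 79.52 mm

Part | A | x̄ᵢ | ȳᵢ | A·x̄ᵢ | A·ȳᵢ
bottom flange | 5880.00 | 105.00 | 14.00 | 617400.00 | 82320.00
web | 2160.00 | 105.00 | 88.00 | 226800.00 | 190080.00
top flange | 4560.00 | 105.00 | 160.00 | 478800.00 | 729600.00
Σ | 12600.00 |  |  | 1323000.00 | 1002000.00
X̄ = 1323000.00 / 12600.00 = 105.00 mm
Ȳ = 1002000.00 / 12600.00 = 79.52 mm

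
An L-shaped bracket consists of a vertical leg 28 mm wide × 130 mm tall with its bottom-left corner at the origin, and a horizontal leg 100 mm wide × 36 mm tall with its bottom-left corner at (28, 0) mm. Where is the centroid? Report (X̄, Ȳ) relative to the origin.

Part | A | x̄ᵢ | ȳᵢ | A·x̄ᵢ | A·ȳᵢ
vertical leg | 3640.00 | 14.00 | 65.00 | 50960.00 | 236600.00
horizontal leg | 3600.00 | 78.00 | 18.00 | 280800.00 | 64800.00
Σ | 7240.00 |  |  | 331760.00 | 301400.00
X̄ = 331760.00 / 7240.00 = 45.82 mm
Ȳ = 301400.00 / 7240.00 = 41.63 mm

X̄ = 45.82 mm, Ȳ = 41.63 mm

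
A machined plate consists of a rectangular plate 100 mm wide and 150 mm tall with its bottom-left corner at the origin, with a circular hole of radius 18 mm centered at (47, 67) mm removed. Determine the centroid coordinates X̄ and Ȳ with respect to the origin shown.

X̄ = 50.22 mm, Ȳ = 75.58 mm

Part | A | x̄ᵢ | ȳᵢ | A·x̄ᵢ | A·ȳᵢ
plate | 15000.00 | 50.00 | 75.00 | 750000.00 | 1125000.00
hole | -1017.88 | 47.00 | 67.00 | -47840.17 | -68197.69
Σ | 13982.12 |  |  | 702159.83 | 1056802.31
X̄ = 702159.83 / 13982.12 = 50.22 mm
Ȳ = 1056802.31 / 13982.12 = 75.58 mm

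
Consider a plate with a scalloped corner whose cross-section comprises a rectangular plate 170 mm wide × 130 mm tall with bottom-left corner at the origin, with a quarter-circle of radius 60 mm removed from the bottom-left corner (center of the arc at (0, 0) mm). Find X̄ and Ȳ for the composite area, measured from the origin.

Part | A | x̄ᵢ | ȳᵢ | A·x̄ᵢ | A·ȳᵢ
plate | 22100.00 | 85.00 | 65.00 | 1878500.00 | 1436500.00
removed quarter-circle | -2827.43 | 25.46 | 25.46 | -72000.00 | -72000.00
Σ | 19272.57 |  |  | 1806500.00 | 1364500.00
X̄ = 1806500.00 / 19272.57 = 93.73 mm
Ȳ = 1364500.00 / 19272.57 = 70.80 mm

X̄ = 93.73 mm, Ȳ = 70.80 mm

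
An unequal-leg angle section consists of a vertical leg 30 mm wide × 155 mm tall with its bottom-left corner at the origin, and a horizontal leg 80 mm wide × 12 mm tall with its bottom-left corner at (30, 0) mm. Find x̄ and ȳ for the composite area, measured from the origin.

x̄ = 24.41 mm, ȳ = 65.26 mm

vertical leg: A = 30 × 155 = 4650.00, centroid at (15.00, 77.50).
horizontal leg: A = 80 × 12 = 960.00, centroid at (70.00, 6.00).
ΣA = 5610.00 mm², ΣAx̄ = 136950.00 mm³, ΣAȳ = 366135.00 mm³.
x̄ = 136950.00/5610.00 = 24.41 mm; ȳ = 366135.00/5610.00 = 65.26 mm.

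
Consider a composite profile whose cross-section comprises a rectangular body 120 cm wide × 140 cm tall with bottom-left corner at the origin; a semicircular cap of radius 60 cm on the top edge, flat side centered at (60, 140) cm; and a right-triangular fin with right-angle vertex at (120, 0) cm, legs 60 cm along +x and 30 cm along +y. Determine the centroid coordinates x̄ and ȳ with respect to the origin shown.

rectangular body: A = 120 × 140 = 16800.00, centroid at (60.00, 70.00).
semicircular top: A = ½π·60² = 5654.87, centroid at (60.00, 165.46).
triangular fin: A = ½·60·30 = 900.00, centroid at (140.00, 10.00).
ΣA = 23354.87 cm²
ΣAx̄ = (16800.00)(60.00) + (5654.87)(60.00) + (900.00)(140.00) = 1473292.01 cm³
ΣAȳ = (16800.00)(70.00) + (5654.87)(165.46) + (900.00)(10.00) = 2120681.35 cm³
x̄ = 1473292.01 / 23354.87 = 63.08 cm
ȳ = 2120681.35 / 23354.87 = 90.80 cm

x̄ = 63.08 cm, ȳ = 90.80 cm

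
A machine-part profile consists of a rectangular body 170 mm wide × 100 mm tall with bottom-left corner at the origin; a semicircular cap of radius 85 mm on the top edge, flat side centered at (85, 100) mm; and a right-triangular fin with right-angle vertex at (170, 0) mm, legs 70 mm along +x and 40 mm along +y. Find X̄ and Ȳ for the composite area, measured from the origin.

X̄ = 90.10 mm, Ȳ = 81.11 mm

Part | A | x̄ᵢ | ȳᵢ | A·x̄ᵢ | A·ȳᵢ
rectangular body | 17000.00 | 85.00 | 50.00 | 1445000.00 | 850000.00
semicircular top | 11349.00 | 85.00 | 136.08 | 964665.29 | 1544317.01
triangular fin | 1400.00 | 193.33 | 13.33 | 270666.67 | 18666.67
Σ | 29749.00 |  |  | 2680331.96 | 2412983.68
X̄ = 2680331.96 / 29749.00 = 90.10 mm
Ȳ = 2412983.68 / 29749.00 = 81.11 mm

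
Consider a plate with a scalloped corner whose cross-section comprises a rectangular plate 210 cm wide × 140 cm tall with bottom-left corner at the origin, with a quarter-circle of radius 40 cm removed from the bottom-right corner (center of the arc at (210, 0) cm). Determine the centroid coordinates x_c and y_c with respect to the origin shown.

Part | A | x̄ᵢ | ȳᵢ | A·x̄ᵢ | A·ȳᵢ
plate | 29400.00 | 105.00 | 70.00 | 3087000.00 | 2058000.00
removed quarter-circle | -1256.64 | 193.02 | 16.98 | -242560.45 | -21333.33
Σ | 28143.36 |  |  | 2844439.55 | 2036666.67
x_c = 2844439.55 / 28143.36 = 101.07 cm
y_c = 2036666.67 / 28143.36 = 72.37 cm

x_c = 101.07 cm, y_c = 72.37 cm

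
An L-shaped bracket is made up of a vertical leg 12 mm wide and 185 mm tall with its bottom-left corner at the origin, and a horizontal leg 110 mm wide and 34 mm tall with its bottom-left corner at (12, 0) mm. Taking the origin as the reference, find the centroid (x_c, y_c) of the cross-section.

Part | A | x̄ᵢ | ȳᵢ | A·x̄ᵢ | A·ȳᵢ
vertical leg | 2220.00 | 6.00 | 92.50 | 13320.00 | 205350.00
horizontal leg | 3740.00 | 67.00 | 17.00 | 250580.00 | 63580.00
Σ | 5960.00 |  |  | 263900.00 | 268930.00
x_c = 263900.00 / 5960.00 = 44.28 mm
y_c = 268930.00 / 5960.00 = 45.12 mm

x_c = 44.28 mm, y_c = 45.12 mm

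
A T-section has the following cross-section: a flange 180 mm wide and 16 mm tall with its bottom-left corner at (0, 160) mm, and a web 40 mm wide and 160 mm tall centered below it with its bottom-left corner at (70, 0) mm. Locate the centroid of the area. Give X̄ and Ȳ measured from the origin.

X̄ = 90.00 mm, Ȳ = 107.31 mm

web: A = 40 × 160 = 6400.00, centroid at (90.00, 80.00).
flange: A = 180 × 16 = 2880.00, centroid at (90.00, 168.00).
ΣA = 9280.00 mm²
ΣAX̄ = (6400.00)(90.00) + (2880.00)(90.00) = 835200.00 mm³
ΣAȲ = (6400.00)(80.00) + (2880.00)(168.00) = 995840.00 mm³
X̄ = 835200.00 / 9280.00 = 90.00 mm
Ȳ = 995840.00 / 9280.00 = 107.31 mm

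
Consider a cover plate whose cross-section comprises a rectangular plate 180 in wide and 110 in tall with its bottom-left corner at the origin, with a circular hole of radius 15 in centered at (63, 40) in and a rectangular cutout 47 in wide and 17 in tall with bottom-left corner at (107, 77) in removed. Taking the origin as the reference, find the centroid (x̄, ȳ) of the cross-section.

plate: A = 180 × 110 = 19800.00, centroid at (90.00, 55.00).
hole 1: A = −π·15² = -706.86, centroid at (63.00, 40.00).
hole 2: A = −(47 × 17) = -799.00, centroid at (130.50, 85.50).
ΣA = 18294.14 in²
ΣAx̄ = (19800.00)(90.00) + (-706.86)(63.00) + (-799.00)(130.50) = 1633198.42 in³
ΣAȳ = (19800.00)(55.00) + (-706.86)(40.00) + (-799.00)(85.50) = 992411.17 in³
x̄ = 1633198.42 / 18294.14 = 89.27 in
ȳ = 992411.17 / 18294.14 = 54.25 in

x̄ = 89.27 in, ȳ = 54.25 in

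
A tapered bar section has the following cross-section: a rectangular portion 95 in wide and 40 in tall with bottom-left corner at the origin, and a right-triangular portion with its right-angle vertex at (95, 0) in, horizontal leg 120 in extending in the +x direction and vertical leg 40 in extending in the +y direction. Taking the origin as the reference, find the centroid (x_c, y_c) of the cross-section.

rectangular portion: A = 95 × 40 = 3800.00, centroid at (47.50, 20.00).
triangular portion: A = ½·120·40 = 2400.00, centroid at (135.00, 13.33).
ΣA = 6200.00 in²
ΣAx_c = (3800.00)(47.50) + (2400.00)(135.00) = 504500.00 in³
ΣAy_c = (3800.00)(20.00) + (2400.00)(13.33) = 108000.00 in³
x_c = 504500.00 / 6200.00 = 81.37 in
y_c = 108000.00 / 6200.00 = 17.42 in

x_c = 81.37 in, y_c = 17.42 in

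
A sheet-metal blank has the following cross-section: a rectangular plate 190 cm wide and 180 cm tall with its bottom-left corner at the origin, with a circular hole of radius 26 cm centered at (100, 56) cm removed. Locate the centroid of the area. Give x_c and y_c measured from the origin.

x_c = 94.67 cm, y_c = 92.25 cm

plate: A = 190 × 180 = 34200.00, centroid at (95.00, 90.00).
hole: A = −π·26² = -2123.72, centroid at (100.00, 56.00).
ΣA = 32076.28 cm², ΣAx_c = 3036628.34 cm³, ΣAy_c = 2959071.87 cm³.
x_c = 3036628.34/32076.28 = 94.67 cm; y_c = 2959071.87/32076.28 = 92.25 cm.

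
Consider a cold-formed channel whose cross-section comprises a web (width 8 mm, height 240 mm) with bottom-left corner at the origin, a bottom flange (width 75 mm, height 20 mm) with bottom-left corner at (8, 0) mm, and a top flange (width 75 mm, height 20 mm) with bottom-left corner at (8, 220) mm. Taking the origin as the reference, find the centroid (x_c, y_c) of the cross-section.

web: A = 8 × 240 = 1920.00, centroid at (4.00, 120.00).
bottom flange: A = 75 × 20 = 1500.00, centroid at (45.50, 10.00).
top flange: A = 75 × 20 = 1500.00, centroid at (45.50, 230.00).
ΣA = 4920.00 mm²
ΣAx_c = (1920.00)(4.00) + (1500.00)(45.50) + (1500.00)(45.50) = 144180.00 mm³
ΣAy_c = (1920.00)(120.00) + (1500.00)(10.00) + (1500.00)(230.00) = 590400.00 mm³
x_c = 144180.00 / 4920.00 = 29.30 mm
y_c = 590400.00 / 4920.00 = 120.00 mm

x_c = 29.30 mm, y_c = 120.00 mm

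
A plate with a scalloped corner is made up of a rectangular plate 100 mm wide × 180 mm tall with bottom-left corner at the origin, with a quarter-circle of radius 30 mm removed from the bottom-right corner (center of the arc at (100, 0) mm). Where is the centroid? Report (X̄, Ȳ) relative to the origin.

plate: A = 100 × 180 = 18000.00, centroid at (50.00, 90.00).
removed quarter-circle: A = −¼π·30² = -706.86, centroid at (87.27, 12.73).
ΣA = 17293.14 mm²
ΣAX̄ = (18000.00)(50.00) + (-706.86)(87.27) = 838314.17 mm³
ΣAȲ = (18000.00)(90.00) + (-706.86)(12.73) = 1611000.00 mm³
X̄ = 838314.17 / 17293.14 = 48.48 mm
Ȳ = 1611000.00 / 17293.14 = 93.16 mm

X̄ = 48.48 mm, Ȳ = 93.16 mm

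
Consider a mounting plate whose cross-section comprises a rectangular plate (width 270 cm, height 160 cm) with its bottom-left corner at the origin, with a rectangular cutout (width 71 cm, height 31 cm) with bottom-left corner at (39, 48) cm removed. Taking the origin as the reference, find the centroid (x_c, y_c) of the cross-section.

plate: A = 270 × 160 = 43200.00, centroid at (135.00, 80.00).
hole: A = −(71 × 31) = -2201.00, centroid at (74.50, 63.50).
ΣA = 40999.00 cm²
ΣAx_c = (43200.00)(135.00) + (-2201.00)(74.50) = 5668025.50 cm³
ΣAy_c = (43200.00)(80.00) + (-2201.00)(63.50) = 3316236.50 cm³
x_c = 5668025.50 / 40999.00 = 138.25 cm
y_c = 3316236.50 / 40999.00 = 80.89 cm

x_c = 138.25 cm, y_c = 80.89 cm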